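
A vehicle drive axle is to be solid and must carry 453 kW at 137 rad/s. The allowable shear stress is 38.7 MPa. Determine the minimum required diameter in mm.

ω = 137 rad/s, so T = P/ω = 453×10³ / 137.0 = 3307 N·m.
For a solid shaft τ_max = 16T/(πd³), so d = (16T/(π τ_allow))^(1/3) = (16·3307/(π·3.87×10^7))^(1/3) = 0.07578 m.

75.8 mm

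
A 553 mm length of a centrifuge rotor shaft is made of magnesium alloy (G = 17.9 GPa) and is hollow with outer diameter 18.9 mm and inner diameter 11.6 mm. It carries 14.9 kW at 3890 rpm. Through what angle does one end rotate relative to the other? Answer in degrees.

ω = 2π·3890/60 = 407.4 rad/s, so T = P/ω = 14.9×10³ / 407.4 = 36.58 N·m.
J = π(d_o⁴ − d_i⁴)/32 = π(0.0189⁴ − 0.0116⁴)/32 = 1.075×10^-8 m⁴.
θ = T·L/(G·J) = 36.58 × 0.553 / (17.9×10⁹ × 1.075×10^-8) = 0.1051 rad.

6.02°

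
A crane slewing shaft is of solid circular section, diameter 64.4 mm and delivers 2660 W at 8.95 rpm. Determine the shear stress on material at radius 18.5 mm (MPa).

ω = 2π·8.95/60 = 0.9372 rad/s, so T = P/ω = 2660 / 0.9372 = 2838 N·m.
J = πd⁴/32 = π(0.0644)⁴/32 = 1.689×10^-6 m⁴.
Shear stress varies linearly with radius: τ = T·r/J = 2838 × 0.0185 / 1.689×10^-6 = 3.109×10^7 Pa.

31.1 MPa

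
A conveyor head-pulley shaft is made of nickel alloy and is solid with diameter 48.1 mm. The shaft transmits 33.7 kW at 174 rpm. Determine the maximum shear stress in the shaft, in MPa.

ω = 2π·174/60 = 18.22 rad/s, so T = P/ω = 33.7×10³ / 18.22 = 1849 N·m.
J = πd⁴/32 = π(0.0481)⁴/32 = 5.255×10^-7 m⁴.
τ_max = T·r/J = 1849 × 0.0241 / 5.255×10^-7 = 8.464×10^7 Pa.

84.6 MPa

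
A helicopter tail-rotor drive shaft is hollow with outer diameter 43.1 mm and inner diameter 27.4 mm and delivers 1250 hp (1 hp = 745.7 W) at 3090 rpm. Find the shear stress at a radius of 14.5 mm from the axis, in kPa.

ω = 2π·3090/60 = 323.6 rad/s, so T = P/ω = 1250×745.7 / 323.6 = 2881 N·m.
J = π(d_o⁴ − d_i⁴)/32 = π(0.0431⁴ − 0.0274⁴)/32 = 2.834×10^-7 m⁴.
Shear stress varies linearly with radius: τ = T·r/J = 2881 × 0.0145 / 2.834×10^-7 = 1.474×10^8 Pa.

147000 kPa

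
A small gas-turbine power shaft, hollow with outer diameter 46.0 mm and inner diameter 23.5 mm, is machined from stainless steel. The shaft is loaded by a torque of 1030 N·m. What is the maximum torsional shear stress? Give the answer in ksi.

J = π(d_o⁴ − d_i⁴)/32 = π(0.0460⁴ − 0.0235⁴)/32 = 4.096×10^-7 m⁴.
τ_max = T·r/J = 1030 × 0.0230 / 4.096×10^-7 = 5.783×10^7 Pa.

8.39 ksi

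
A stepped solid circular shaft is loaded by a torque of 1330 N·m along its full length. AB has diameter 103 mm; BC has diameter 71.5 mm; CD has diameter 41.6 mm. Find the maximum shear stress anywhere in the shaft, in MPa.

Under the same torque, τ_max = 16T/(πd³) is largest where d is smallest — segment CD (d = 41.6 mm).
τ_max = 16·1330/(π·(0.0416)³) = 9.409×10^7 Pa.

94.1 MPa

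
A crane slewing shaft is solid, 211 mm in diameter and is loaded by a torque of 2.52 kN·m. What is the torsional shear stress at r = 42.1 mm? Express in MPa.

J = πd⁴/32 = π(0.211)⁴/32 = 1.946×10^-4 m⁴.
Shear stress varies linearly with radius: τ = T·r/J = 2520 × 0.0421 / 1.946×10^-4 = 5.452×10^5 Pa.

0.545 MPa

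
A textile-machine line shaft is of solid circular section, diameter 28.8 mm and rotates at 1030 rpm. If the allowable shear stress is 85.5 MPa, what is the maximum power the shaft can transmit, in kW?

J = πd⁴/32 = π(0.0288)⁴/32 = 6.754×10^-8 m⁴.
T_max = τ_allow·J/r = 8.55×10^7 × 6.754×10^-8 / 0.0144 = 401.0 N·m.
ω = 2π·1030/60 = 107.9 rad/s, so P_max = T_max·ω = 4.326×10^4 W.

43.3 kW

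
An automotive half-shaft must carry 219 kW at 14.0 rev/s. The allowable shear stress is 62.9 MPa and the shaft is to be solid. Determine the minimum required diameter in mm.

58.6 mm

ω = 2π·14.0 = 87.96 rad/s, so T = P/ω = 219×10³ / 87.96 = 2490 N·m.
For a solid shaft τ_max = 16T/(πd³), so d = (16T/(π τ_allow))^(1/3) = (16·2490/(π·6.29×10^7))^(1/3) = 0.05863 m.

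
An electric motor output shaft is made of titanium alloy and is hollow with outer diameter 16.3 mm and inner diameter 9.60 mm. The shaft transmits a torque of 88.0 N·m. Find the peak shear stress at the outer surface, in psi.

J = π(d_o⁴ − d_i⁴)/32 = π(0.0163⁴ − 0.00960⁴)/32 = 6.096×10^-9 m⁴.
τ_max = T·r/J = 88.00 × 0.00815 / 6.096×10^-9 = 1.176×10^8 Pa.

17100 psi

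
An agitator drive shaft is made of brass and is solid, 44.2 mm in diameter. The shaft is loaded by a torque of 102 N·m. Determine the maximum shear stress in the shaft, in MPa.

6.02 MPa

J = πd⁴/32 = π(0.0442)⁴/32 = 3.747×10^-7 m⁴.
τ_max = T·r/J = 102.0 × 0.0221 / 3.747×10^-7 = 6.016×10^6 Pa.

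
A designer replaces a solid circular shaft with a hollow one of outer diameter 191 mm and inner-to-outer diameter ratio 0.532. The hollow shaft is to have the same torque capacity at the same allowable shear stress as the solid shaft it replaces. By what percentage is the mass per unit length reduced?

24.2 %

Equal τ_max and T ⇒ the solid shaft needs d_s³ = d_o³(1−k⁴), so d_s = 191·(1−0.532⁴)^(1/3) = 185.8 mm.
Area ratio A_h/A_s = d_o²(1−k²)/d_s² = (1−k²)/(1−k⁴)^(2/3) = 0.7580.
Mass saving = 1 − 0.7580 = 24.2 %.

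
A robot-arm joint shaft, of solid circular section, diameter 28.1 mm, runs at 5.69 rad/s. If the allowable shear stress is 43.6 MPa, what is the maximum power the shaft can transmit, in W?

J = πd⁴/32 = π(0.0281)⁴/32 = 6.121×10^-8 m⁴.
T_max = τ_allow·J/r = 4.36×10^7 × 6.121×10^-8 / 0.0140 = 189.9 N·m.
ω = 5.69 rad/s, so P_max = T_max·ω = 1081 W.

1080 W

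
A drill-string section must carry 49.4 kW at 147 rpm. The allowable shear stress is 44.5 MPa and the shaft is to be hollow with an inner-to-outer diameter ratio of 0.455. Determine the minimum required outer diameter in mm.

72.7 mm

ω = 2π·147/60 = 15.39 rad/s, so T = P/ω = 49.4×10³ / 15.39 = 3209 N·m.
For a hollow shaft with d_i/d_o = 0.455: τ_max = 16T/(π d_o³ (1−k⁴)), so d_o = [16T/(π τ_allow (1−k⁴))]^(1/3) = [16·3209/(π·4.45×10^7·0.9571)]^(1/3) = 0.07267 m.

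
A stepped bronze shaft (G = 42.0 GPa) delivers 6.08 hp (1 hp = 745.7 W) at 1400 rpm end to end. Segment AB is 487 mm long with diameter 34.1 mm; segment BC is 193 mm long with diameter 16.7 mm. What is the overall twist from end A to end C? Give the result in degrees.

1.22°

ω = 2π·1400/60 = 146.6 rad/s, so T = P/ω = 6.08×745.7 / 146.6 = 30.93 N·m.
J_AB = π(0.0341)⁴/32 = 1.33×10^-7 m⁴; J_BC = π(0.0167)⁴/32 = 7.64×10^-9 m⁴.
θ = (T/G)·Σ L_i/J_i = (30.93/42.0×10⁹)·(0.487/1.33×10^-7 + 0.193/7.64×10^-9) = 0.02131 rad.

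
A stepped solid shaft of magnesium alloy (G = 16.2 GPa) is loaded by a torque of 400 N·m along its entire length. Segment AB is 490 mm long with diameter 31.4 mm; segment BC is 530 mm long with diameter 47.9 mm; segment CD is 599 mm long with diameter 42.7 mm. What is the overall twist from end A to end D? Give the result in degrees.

11.3°

J_AB = π(0.0314)⁴/32 = 9.54×10^-8 m⁴; J_BC = π(0.0479)⁴/32 = 5.17×10^-7 m⁴; J_CD = π(0.0427)⁴/32 = 3.26×10^-7 m⁴.
θ = (T/G)·Σ L_i/J_i = (400.0/16.2×10⁹)·(0.490/9.54×10^-8 + 0.530/5.17×10^-7 + 0.599/3.26×10^-7) = 0.1974 rad.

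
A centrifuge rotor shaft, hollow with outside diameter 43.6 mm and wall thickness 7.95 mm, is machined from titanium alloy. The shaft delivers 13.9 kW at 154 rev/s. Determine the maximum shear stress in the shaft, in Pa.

1.05e6 Pa

ω = 2π·154 = 967.6 rad/s, so T = P/ω = 13.9×10³ / 967.6 = 14.37 N·m.
J = π(d_o⁴ − d_i⁴)/32 = π(0.0436⁴ − 0.0277⁴)/32 = 2.970×10^-7 m⁴.
τ_max = T·r/J = 14.37 × 0.0218 / 2.970×10^-7 = 1.055×10^6 Pa.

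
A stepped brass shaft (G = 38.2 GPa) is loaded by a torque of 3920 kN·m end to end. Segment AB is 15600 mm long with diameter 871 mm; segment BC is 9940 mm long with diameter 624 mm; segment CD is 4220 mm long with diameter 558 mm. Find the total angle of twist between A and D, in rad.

J_AB = π(0.871)⁴/32 = 0.0565 m⁴; J_BC = π(0.624)⁴/32 = 0.0149 m⁴; J_CD = π(0.558)⁴/32 = 9.52×10^-3 m⁴.
θ = (T/G)·Σ L_i/J_i = (3.920e6/38.2×10⁹)·(15.6/0.0565 + 9.94/0.0149 + 4.22/9.52×10^-3) = 0.1424 rad.

0.142 rad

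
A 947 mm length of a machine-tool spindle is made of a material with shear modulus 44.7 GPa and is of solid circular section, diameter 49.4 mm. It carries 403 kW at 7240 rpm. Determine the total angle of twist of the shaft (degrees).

ω = 2π·7240/60 = 758.2 rad/s, so T = P/ω = 403×10³ / 758.2 = 531.5 N·m.
J = πd⁴/32 = π(0.0494)⁴/32 = 5.847×10^-7 m⁴.
θ = T·L/(G·J) = 531.5 × 0.947 / (44.7×10⁹ × 5.847×10^-7) = 0.01926 rad.

1.10°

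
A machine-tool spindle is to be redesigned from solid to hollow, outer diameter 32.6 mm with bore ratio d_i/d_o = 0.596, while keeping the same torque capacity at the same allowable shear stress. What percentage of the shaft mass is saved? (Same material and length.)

Equal τ_max and T ⇒ the solid shaft needs d_s³ = d_o³(1−k⁴), so d_s = 32.6·(1−0.596⁴)^(1/3) = 31.17 mm.
Area ratio A_h/A_s = d_o²(1−k²)/d_s² = (1−k²)/(1−k⁴)^(2/3) = 0.7054.
Mass saving = 1 − 0.7054 = 29.5 %.

29.5 %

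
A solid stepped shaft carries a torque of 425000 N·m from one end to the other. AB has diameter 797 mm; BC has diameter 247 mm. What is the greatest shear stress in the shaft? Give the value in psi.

Under the same torque, τ_max = 16T/(πd³) is largest where d is smallest — segment BC (d = 247 mm).
τ_max = 16·425000/(π·(0.247)³) = 1.436×10^8 Pa.

20800 psi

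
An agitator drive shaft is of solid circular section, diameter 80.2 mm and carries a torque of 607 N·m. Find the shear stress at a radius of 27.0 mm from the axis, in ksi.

0.585 ksi

J = πd⁴/32 = π(0.0802)⁴/32 = 4.062×10^-6 m⁴.
Shear stress varies linearly with radius: τ = T·r/J = 607.0 × 0.0270 / 4.062×10^-6 = 4.035×10^6 Pa.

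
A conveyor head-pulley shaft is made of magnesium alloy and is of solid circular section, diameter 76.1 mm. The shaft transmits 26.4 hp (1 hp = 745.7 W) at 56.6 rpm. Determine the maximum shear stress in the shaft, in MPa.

ω = 2π·56.6/60 = 5.927 rad/s, so T = P/ω = 26.4×745.7 / 5.927 = 3321 N·m.
J = πd⁴/32 = π(0.0761)⁴/32 = 3.293×10^-6 m⁴.
τ_max = T·r/J = 3321 × 0.0381 / 3.293×10^-6 = 3.838×10^7 Pa.

38.4 MPa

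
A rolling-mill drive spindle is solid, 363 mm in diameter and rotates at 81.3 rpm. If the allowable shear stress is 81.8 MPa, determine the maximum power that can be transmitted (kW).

6540 kW

J = πd⁴/32 = π(0.363)⁴/32 = 1.705×10^-3 m⁴.
T_max = τ_allow·J/r = 8.18×10^7 × 1.705×10^-3 / 0.181 = 768300 N·m.
ω = 2π·81.3/60 = 8.514 rad/s, so P_max = T_max·ω = 6.541×10^6 W.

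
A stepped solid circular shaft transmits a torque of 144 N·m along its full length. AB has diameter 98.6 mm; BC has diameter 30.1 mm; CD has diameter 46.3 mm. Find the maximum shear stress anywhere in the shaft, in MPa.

Under the same torque, τ_max = 16T/(πd³) is largest where d is smallest — segment BC (d = 30.1 mm).
τ_max = 16·144.0/(π·(0.0301)³) = 2.689×10^7 Pa.

26.9 MPa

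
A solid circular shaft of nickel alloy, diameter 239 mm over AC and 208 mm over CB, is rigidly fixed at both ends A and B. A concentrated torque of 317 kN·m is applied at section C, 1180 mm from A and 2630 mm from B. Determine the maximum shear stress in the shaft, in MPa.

Compatibility: T_A·a/J_AC = T_B·b/J_CB with T_A + T_B = T₀.
J_AC = 3.20×10^-4 m⁴, J_CB = 1.84×10^-4 m⁴, so T_A = T₀·(J_AC/a)/((J_AC/a)+(J_CB/b)) = 252100 N·m, T_B = 64890 N·m.
τ in each portion: τ_AC = 9.41×10^7 Pa, τ_CB = 3.67×10^7 Pa; maximum is in AC.
τ_max = T_AC·r/J = 252100·0.119/3.20×10^-4 = 9.405×10^7 Pa.

94.1 MPa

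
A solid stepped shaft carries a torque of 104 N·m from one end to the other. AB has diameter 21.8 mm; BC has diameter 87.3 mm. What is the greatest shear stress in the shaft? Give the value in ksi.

Under the same torque, τ_max = 16T/(πd³) is largest where d is smallest — segment AB (d = 21.8 mm).
τ_max = 16·104.0/(π·(0.0218)³) = 5.113×10^7 Pa.

7.42 ksi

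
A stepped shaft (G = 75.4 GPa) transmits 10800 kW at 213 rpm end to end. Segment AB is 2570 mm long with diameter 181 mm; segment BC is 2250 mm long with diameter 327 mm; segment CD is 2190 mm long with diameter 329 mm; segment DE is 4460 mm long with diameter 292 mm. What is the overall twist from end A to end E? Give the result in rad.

0.222 rad

ω = 2π·213/60 = 22.31 rad/s, so T = P/ω = 10800×10³ / 22.31 = 484200 N·m.
J_AB = π(0.181)⁴/32 = 1.05×10^-4 m⁴; J_BC = π(0.327)⁴/32 = 1.12×10^-3 m⁴; J_CD = π(0.329)⁴/32 = 1.15×10^-3 m⁴; J_DE = π(0.292)⁴/32 = 7.14×10^-4 m⁴.
θ = (T/G)·Σ L_i/J_i = (484200/75.4×10⁹)·(2.57/1.05×10^-4 + 2.25/1.12×10^-3 + 2.19/1.15×10^-3 + 4.46/7.14×10^-4) = 0.2219 rad.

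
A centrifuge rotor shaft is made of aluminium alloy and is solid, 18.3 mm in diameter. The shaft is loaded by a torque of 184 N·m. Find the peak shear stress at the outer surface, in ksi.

J = πd⁴/32 = π(0.0183)⁴/32 = 1.101×10^-8 m⁴.
τ_max = T·r/J = 184.0 × 0.00915 / 1.101×10^-8 = 1.529×10^8 Pa.

22.2 ksi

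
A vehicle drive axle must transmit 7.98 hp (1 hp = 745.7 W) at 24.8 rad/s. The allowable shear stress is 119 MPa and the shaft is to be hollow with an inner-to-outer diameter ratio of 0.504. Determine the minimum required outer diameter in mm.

22.2 mm

ω = 24.8 rad/s, so T = P/ω = 7.98×745.7 / 24.80 = 239.9 N·m.
For a hollow shaft with d_i/d_o = 0.504: τ_max = 16T/(π d_o³ (1−k⁴)), so d_o = [16T/(π τ_allow (1−k⁴))]^(1/3) = [16·239.9/(π·1.19×10^8·0.9355)]^(1/3) = 0.02222 m.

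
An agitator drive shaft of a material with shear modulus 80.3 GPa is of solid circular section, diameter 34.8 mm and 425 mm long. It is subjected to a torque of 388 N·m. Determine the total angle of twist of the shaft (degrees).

0.817°

J = πd⁴/32 = π(0.0348)⁴/32 = 1.440×10^-7 m⁴.
θ = T·L/(G·J) = 388.0 × 0.425 / (80.3×10⁹ × 1.440×10^-7) = 0.01426 rad.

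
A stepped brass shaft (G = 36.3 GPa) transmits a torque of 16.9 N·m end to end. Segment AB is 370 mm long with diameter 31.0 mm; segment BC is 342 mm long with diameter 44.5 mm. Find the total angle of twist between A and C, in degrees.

J_AB = π(0.0310)⁴/32 = 9.07×10^-8 m⁴; J_BC = π(0.0445)⁴/32 = 3.85×10^-7 m⁴.
θ = (T/G)·Σ L_i/J_i = (16.90/36.3×10⁹)·(0.370/9.07×10^-8 + 0.342/3.85×10^-7) = 2.314×10^-3 rad.

0.133°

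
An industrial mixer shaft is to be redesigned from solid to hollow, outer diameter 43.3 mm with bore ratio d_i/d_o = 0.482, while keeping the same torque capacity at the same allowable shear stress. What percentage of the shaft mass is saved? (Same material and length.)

20.3 %

Equal τ_max and T ⇒ the solid shaft needs d_s³ = d_o³(1−k⁴), so d_s = 43.3·(1−0.482⁴)^(1/3) = 42.51 mm.
Area ratio A_h/A_s = d_o²(1−k²)/d_s² = (1−k²)/(1−k⁴)^(2/3) = 0.7966.
Mass saving = 1 − 0.7966 = 20.3 %.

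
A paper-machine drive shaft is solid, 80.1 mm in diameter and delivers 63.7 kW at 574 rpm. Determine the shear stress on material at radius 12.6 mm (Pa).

ω = 2π·574/60 = 60.11 rad/s, so T = P/ω = 63.7×10³ / 60.11 = 1060 N·m.
J = πd⁴/32 = π(0.0801)⁴/32 = 4.041×10^-6 m⁴.
Shear stress varies linearly with radius: τ = T·r/J = 1060 × 0.0126 / 4.041×10^-6 = 3.304×10^6 Pa.

3.30e6 Pa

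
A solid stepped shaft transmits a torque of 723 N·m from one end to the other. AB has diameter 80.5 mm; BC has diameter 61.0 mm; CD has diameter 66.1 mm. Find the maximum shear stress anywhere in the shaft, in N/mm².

Under the same torque, τ_max = 16T/(πd³) is largest where d is smallest — segment BC (d = 61.0 mm).
τ_max = 16·723.0/(π·(0.0610)³) = 1.622×10^7 Pa.

16.2 N/mm²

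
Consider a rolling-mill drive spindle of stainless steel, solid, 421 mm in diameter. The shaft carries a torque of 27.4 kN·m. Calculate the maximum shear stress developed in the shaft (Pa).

1.87e6 Pa

J = πd⁴/32 = π(0.421)⁴/32 = 3.084×10^-3 m⁴.
τ_max = T·r/J = 27400 × 0.210 / 3.084×10^-3 = 1.870×10^6 Pa.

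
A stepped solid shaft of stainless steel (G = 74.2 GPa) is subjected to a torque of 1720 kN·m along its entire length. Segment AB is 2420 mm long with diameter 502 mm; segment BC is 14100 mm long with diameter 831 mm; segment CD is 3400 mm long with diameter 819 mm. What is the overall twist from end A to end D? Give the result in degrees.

J_AB = π(0.502)⁴/32 = 6.23×10^-3 m⁴; J_BC = π(0.831)⁴/32 = 0.0468 m⁴; J_CD = π(0.819)⁴/32 = 0.0442 m⁴.
θ = (T/G)·Σ L_i/J_i = (1.720e6/74.2×10⁹)·(2.42/6.23×10^-3 + 14.1/0.0468 + 3.40/0.0442) = 0.01776 rad.

1.02°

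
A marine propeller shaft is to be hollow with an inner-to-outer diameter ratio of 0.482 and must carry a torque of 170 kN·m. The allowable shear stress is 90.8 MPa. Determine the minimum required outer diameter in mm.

216 mm

For a hollow shaft with d_i/d_o = 0.482: τ_max = 16T/(π d_o³ (1−k⁴)), so d_o = [16T/(π τ_allow (1−k⁴))]^(1/3) = [16·170000/(π·9.08×10^7·0.9460)]^(1/3) = 0.2160 m.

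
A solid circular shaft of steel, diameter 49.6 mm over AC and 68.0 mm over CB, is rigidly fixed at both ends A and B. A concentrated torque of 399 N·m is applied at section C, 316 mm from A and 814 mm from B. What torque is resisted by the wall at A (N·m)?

Compatibility: T_A·a/J_AC = T_B·b/J_CB with T_A + T_B = T₀.
J_AC = 5.94×10^-7 m⁴, J_CB = 2.10×10^-6 m⁴, so T_A = T₀·(J_AC/a)/((J_AC/a)+(J_CB/b)) = 168.3 N·m, T_B = 230.7 N·m.

168 N·m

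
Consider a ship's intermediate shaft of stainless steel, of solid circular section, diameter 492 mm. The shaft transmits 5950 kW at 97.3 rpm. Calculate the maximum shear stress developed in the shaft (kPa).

25000 kPa

ω = 2π·97.3/60 = 10.19 rad/s, so T = P/ω = 5950×10³ / 10.19 = 583900 N·m.
J = πd⁴/32 = π(0.492)⁴/32 = 5.753×10^-3 m⁴.
τ_max = T·r/J = 583900 × 0.246 / 5.753×10^-3 = 2.497×10^7 Pa.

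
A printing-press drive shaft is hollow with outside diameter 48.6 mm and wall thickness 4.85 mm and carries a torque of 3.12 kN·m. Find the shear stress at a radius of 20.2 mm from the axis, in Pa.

J = π(d_o⁴ − d_i⁴)/32 = π(0.0486⁴ − 0.0389⁴)/32 = 3.229×10^-7 m⁴.
Shear stress varies linearly with radius: τ = T·r/J = 3120 × 0.0202 / 3.229×10^-7 = 1.952×10^8 Pa.

1.95e8 Pa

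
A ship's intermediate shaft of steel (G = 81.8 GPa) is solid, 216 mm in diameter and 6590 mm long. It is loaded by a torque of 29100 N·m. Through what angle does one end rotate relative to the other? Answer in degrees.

J = πd⁴/32 = π(0.216)⁴/32 = 2.137×10^-4 m⁴.
θ = T·L/(G·J) = 29100 × 6.59 / (81.8×10⁹ × 2.137×10^-4) = 0.01097 rad.

0.629°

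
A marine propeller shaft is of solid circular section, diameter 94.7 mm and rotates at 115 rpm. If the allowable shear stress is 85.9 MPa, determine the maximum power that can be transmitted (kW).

J = πd⁴/32 = π(0.0947)⁴/32 = 7.896×10^-6 m⁴.
T_max = τ_allow·J/r = 8.59×10^7 × 7.896×10^-6 / 0.0474 = 14320 N·m.
ω = 2π·115/60 = 12.04 rad/s, so P_max = T_max·ω = 1.725×10^5 W.

173 kW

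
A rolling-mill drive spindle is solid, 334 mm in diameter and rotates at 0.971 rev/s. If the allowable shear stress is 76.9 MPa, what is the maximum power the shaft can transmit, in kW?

3430 kW

J = πd⁴/32 = π(0.334)⁴/32 = 1.222×10^-3 m⁴.
T_max = τ_allow·J/r = 7.69×10^7 × 1.222×10^-3 / 0.167 = 562600 N·m.
ω = 2π·0.971 = 6.101 rad/s, so P_max = T_max·ω = 3.432×10^6 W.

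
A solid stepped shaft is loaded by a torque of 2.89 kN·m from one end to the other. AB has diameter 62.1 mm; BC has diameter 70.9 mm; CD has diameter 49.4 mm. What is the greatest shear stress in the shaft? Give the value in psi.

17700 psi

Under the same torque, τ_max = 16T/(πd³) is largest where d is smallest — segment CD (d = 49.4 mm).
τ_max = 16·2890/(π·(0.0494)³) = 1.221×10^8 Pa.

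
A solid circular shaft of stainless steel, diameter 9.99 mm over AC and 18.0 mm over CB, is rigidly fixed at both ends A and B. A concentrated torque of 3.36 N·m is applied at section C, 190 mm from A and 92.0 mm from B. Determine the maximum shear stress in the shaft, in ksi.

Compatibility: T_A·a/J_AC = T_B·b/J_CB with T_A + T_B = T₀.
J_AC = 9.78×10^-10 m⁴, J_CB = 1.03×10^-8 m⁴, so T_A = T₀·(J_AC/a)/((J_AC/a)+(J_CB/b)) = 0.1476 N·m, T_B = 3.212 N·m.
τ in each portion: τ_AC = 7.54×10^5 Pa, τ_CB = 2.81×10^6 Pa; maximum is in CB.
τ_max = T_CB·r/J = 3.212·0.00900/1.03×10^-8 = 2.805×10^6 Pa.

0.407 ksi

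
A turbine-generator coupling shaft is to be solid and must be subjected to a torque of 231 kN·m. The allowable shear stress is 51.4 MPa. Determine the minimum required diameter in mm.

284 mm

For a solid shaft τ_max = 16T/(πd³), so d = (16T/(π τ_allow))^(1/3) = (16·231000/(π·5.14×10^7))^(1/3) = 0.2839 m.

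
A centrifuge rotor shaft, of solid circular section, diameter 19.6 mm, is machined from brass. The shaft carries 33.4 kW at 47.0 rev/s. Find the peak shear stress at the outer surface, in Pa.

ω = 2π·47.0 = 295.3 rad/s, so T = P/ω = 33.4×10³ / 295.3 = 113.1 N·m.
J = πd⁴/32 = π(0.0196)⁴/32 = 1.449×10^-8 m⁴.
τ_max = T·r/J = 113.1 × 0.00980 / 1.449×10^-8 = 7.650×10^7 Pa.

7.65e7 Pa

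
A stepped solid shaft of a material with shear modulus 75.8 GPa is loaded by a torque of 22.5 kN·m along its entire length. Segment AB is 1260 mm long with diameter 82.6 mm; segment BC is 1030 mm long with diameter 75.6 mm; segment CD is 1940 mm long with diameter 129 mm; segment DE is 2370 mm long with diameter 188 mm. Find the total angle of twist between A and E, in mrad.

204 mrad

J_AB = π(0.0826)⁴/32 = 4.57×10^-6 m⁴; J_BC = π(0.0756)⁴/32 = 3.21×10^-6 m⁴; J_CD = π(0.129)⁴/32 = 2.72×10^-5 m⁴; J_DE = π(0.188)⁴/32 = 1.23×10^-4 m⁴.
θ = (T/G)·Σ L_i/J_i = (22500/75.8×10⁹)·(1.26/4.57×10^-6 + 1.03/3.21×10^-6 + 1.94/2.72×10^-5 + 2.37/1.23×10^-4) = 0.2041 rad.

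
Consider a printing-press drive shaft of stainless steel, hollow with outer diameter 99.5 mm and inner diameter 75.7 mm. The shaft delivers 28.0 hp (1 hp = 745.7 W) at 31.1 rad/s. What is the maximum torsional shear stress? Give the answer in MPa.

5.22 MPa

ω = 31.1 rad/s, so T = P/ω = 28.0×745.7 / 31.10 = 671.4 N·m.
J = π(d_o⁴ − d_i⁴)/32 = π(0.0995⁴ − 0.0757⁴)/32 = 6.399×10^-6 m⁴.
τ_max = T·r/J = 671.4 × 0.0498 / 6.399×10^-6 = 5.220×10^6 Pa.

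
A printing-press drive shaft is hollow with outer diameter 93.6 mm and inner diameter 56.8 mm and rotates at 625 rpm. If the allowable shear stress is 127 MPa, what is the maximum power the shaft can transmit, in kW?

J = π(d_o⁴ − d_i⁴)/32 = π(0.0936⁴ − 0.0568⁴)/32 = 6.513×10^-6 m⁴.
T_max = τ_allow·J/r = 1.27×10^8 × 6.513×10^-6 / 0.0468 = 17680 N·m.
ω = 2π·625/60 = 65.45 rad/s, so P_max = T_max·ω = 1.157×10^6 W.

1160 kW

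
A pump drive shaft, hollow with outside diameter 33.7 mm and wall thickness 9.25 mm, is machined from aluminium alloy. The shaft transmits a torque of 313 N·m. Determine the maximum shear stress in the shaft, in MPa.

J = π(d_o⁴ − d_i⁴)/32 = π(0.0337⁴ − 0.0152⁴)/32 = 1.214×10^-7 m⁴.
τ_max = T·r/J = 313.0 × 0.0169 / 1.214×10^-7 = 4.345×10^7 Pa.

43.4 MPa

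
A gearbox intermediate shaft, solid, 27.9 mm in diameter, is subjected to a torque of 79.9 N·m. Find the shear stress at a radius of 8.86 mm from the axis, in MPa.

J = πd⁴/32 = π(0.0279)⁴/32 = 5.949×10^-8 m⁴.
Shear stress varies linearly with radius: τ = T·r/J = 79.90 × 0.00886 / 5.949×10^-8 = 1.190×10^7 Pa.

11.9 MPa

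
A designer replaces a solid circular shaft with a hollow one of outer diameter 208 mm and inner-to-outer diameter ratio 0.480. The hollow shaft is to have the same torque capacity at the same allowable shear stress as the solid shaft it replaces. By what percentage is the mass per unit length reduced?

20.2 %

Equal τ_max and T ⇒ the solid shaft needs d_s³ = d_o³(1−k⁴), so d_s = 208·(1−0.480⁴)^(1/3) = 204.3 mm.
Area ratio A_h/A_s = d_o²(1−k²)/d_s² = (1−k²)/(1−k⁴)^(2/3) = 0.7981.
Mass saving = 1 − 0.7981 = 20.2 %.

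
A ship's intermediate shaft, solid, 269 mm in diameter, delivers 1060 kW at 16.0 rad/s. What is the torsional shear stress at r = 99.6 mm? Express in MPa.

ω = 16.0 rad/s, so T = P/ω = 1060×10³ / 16.00 = 66250 N·m.
J = πd⁴/32 = π(0.269)⁴/32 = 5.141×10^-4 m⁴.
Shear stress varies linearly with radius: τ = T·r/J = 66250 × 0.0996 / 5.141×10^-4 = 1.284×10^7 Pa.

12.8 MPa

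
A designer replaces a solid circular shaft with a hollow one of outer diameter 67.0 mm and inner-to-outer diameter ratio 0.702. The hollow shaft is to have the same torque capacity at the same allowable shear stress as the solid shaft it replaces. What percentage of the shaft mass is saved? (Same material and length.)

Equal τ_max and T ⇒ the solid shaft needs d_s³ = d_o³(1−k⁴), so d_s = 67.0·(1−0.702⁴)^(1/3) = 61.07 mm.
Area ratio A_h/A_s = d_o²(1−k²)/d_s² = (1−k²)/(1−k⁴)^(2/3) = 0.6106.
Mass saving = 1 − 0.6106 = 38.9 %.

38.9 %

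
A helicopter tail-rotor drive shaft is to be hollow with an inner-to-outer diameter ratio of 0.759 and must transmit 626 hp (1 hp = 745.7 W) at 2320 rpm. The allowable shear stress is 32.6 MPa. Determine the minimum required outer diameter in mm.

76.6 mm

ω = 2π·2320/60 = 242.9 rad/s, so T = P/ω = 626×745.7 / 242.9 = 1921 N·m.
For a hollow shaft with d_i/d_o = 0.759: τ_max = 16T/(π d_o³ (1−k⁴)), so d_o = [16T/(π τ_allow (1−k⁴))]^(1/3) = [16·1921/(π·3.26×10^7·0.6681)]^(1/3) = 0.07659 m.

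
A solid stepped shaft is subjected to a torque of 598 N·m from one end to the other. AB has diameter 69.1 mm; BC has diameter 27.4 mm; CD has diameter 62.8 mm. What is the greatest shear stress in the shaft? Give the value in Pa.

Under the same torque, τ_max = 16T/(πd³) is largest where d is smallest — segment BC (d = 27.4 mm).
τ_max = 16·598.0/(π·(0.0274)³) = 1.481×10^8 Pa.

1.48e8 Pa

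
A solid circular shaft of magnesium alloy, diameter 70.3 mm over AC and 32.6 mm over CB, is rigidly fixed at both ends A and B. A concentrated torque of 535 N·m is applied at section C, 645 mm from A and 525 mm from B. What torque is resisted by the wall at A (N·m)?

506 N·m

Compatibility: T_A·a/J_AC = T_B·b/J_CB with T_A + T_B = T₀.
J_AC = 2.40×10^-6 m⁴, J_CB = 1.11×10^-7 m⁴, so T_A = T₀·(J_AC/a)/((J_AC/a)+(J_CB/b)) = 506.2 N·m, T_B = 28.76 N·m.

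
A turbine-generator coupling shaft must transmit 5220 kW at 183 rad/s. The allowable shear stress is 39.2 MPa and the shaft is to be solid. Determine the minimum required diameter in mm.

155 mm

ω = 183 rad/s, so T = P/ω = 5220×10³ / 183.0 = 28520 N·m.
For a solid shaft τ_max = 16T/(πd³), so d = (16T/(π τ_allow))^(1/3) = (16·28520/(π·3.92×10^7))^(1/3) = 0.1548 m.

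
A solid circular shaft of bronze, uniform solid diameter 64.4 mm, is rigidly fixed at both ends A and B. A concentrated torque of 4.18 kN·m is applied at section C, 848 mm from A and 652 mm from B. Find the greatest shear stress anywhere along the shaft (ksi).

With uniform GJ and both ends fixed, compatibility θ_AC = θ_CB gives T_A·a = T_B·b, together with T_A + T_B = T₀.
T_A = T₀·b/(a+b) = 4180·652/1500 = 1817 N·m; T_B = 2363 N·m.
τ in each portion: τ_AC = 3.46×10^7 Pa, τ_CB = 4.51×10^7 Pa; maximum is in CB.
τ_max = T_CB·r/J = 2363·0.0322/1.69×10^-6 = 4.506×10^7 Pa.

6.54 ksi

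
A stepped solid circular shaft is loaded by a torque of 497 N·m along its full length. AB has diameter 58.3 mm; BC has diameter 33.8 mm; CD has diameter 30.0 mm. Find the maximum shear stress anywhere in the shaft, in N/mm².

93.7 N/mm²

Under the same torque, τ_max = 16T/(πd³) is largest where d is smallest — segment CD (d = 30.0 mm).
τ_max = 16·497.0/(π·(0.0300)³) = 9.375×10^7 Pa.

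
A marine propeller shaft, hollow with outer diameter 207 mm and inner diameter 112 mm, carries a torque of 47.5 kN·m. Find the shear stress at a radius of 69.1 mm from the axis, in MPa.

19.9 MPa

J = π(d_o⁴ − d_i⁴)/32 = π(0.207⁴ − 0.112⁴)/32 = 1.648×10^-4 m⁴.
Shear stress varies linearly with radius: τ = T·r/J = 47500 × 0.0691 / 1.648×10^-4 = 1.992×10^7 Pa.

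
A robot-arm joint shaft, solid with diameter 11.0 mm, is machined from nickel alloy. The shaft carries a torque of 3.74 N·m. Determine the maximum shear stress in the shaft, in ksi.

J = πd⁴/32 = π(0.0110)⁴/32 = 1.437×10^-9 m⁴.
τ_max = T·r/J = 3.740 × 0.00550 / 1.437×10^-9 = 1.431×10^7 Pa.

2.08 ksi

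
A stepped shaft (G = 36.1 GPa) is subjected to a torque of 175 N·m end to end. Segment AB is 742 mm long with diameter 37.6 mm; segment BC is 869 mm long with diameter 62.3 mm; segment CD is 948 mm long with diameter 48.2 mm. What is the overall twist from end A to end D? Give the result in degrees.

1.71°

J_AB = π(0.0376)⁴/32 = 1.96×10^-7 m⁴; J_BC = π(0.0623)⁴/32 = 1.48×10^-6 m⁴; J_CD = π(0.0482)⁴/32 = 5.30×10^-7 m⁴.
θ = (T/G)·Σ L_i/J_i = (175.0/36.1×10⁹)·(0.742/1.96×10^-7 + 0.869/1.48×10^-6 + 0.948/5.30×10^-7) = 0.02985 rad.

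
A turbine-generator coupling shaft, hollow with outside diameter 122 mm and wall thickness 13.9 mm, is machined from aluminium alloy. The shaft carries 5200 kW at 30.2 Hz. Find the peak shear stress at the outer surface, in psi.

17300 psi

ω = 2π·30.2 = 189.8 rad/s, so T = P/ω = 5200×10³ / 189.8 = 27400 N·m.
J = π(d_o⁴ − d_i⁴)/32 = π(0.122⁴ − 0.0942⁴)/32 = 1.402×10^-5 m⁴.
τ_max = T·r/J = 27400 × 0.0610 / 1.402×10^-5 = 1.192×10^8 Pa.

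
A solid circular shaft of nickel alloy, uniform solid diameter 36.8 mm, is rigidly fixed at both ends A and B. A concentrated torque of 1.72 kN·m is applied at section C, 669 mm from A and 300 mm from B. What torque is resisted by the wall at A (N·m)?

With uniform GJ and both ends fixed, compatibility θ_AC = θ_CB gives T_A·a = T_B·b, together with T_A + T_B = T₀.
T_A = T₀·b/(a+b) = 1720·300/969.0 = 532.5 N·m; T_B = 1187 N·m.

533 N·m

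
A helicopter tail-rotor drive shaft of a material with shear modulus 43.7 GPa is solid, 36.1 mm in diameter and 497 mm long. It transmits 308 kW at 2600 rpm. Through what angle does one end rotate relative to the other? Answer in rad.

0.0772 rad

ω = 2π·2600/60 = 272.3 rad/s, so T = P/ω = 308×10³ / 272.3 = 1131 N·m.
J = πd⁴/32 = π(0.0361)⁴/32 = 1.667×10^-7 m⁴.
θ = T·L/(G·J) = 1131 × 0.497 / (43.7×10⁹ × 1.667×10^-7) = 0.07716 rad.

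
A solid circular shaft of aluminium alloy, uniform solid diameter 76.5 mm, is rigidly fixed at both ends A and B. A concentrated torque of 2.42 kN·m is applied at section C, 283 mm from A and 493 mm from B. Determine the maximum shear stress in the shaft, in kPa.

17500 kPa

With uniform GJ and both ends fixed, compatibility θ_AC = θ_CB gives T_A·a = T_B·b, together with T_A + T_B = T₀.
T_A = T₀·b/(a+b) = 2420·493/776.0 = 1537 N·m; T_B = 882.6 N·m.
τ in each portion: τ_AC = 1.75×10^7 Pa, τ_CB = 1.00×10^7 Pa; maximum is in AC.
τ_max = T_AC·r/J = 1537·0.0382/3.36×10^-6 = 1.749×10^7 Pa.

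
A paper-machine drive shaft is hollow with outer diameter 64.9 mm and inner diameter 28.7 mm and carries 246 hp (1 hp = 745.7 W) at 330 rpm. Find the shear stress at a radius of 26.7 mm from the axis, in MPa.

ω = 2π·330/60 = 34.56 rad/s, so T = P/ω = 246×745.7 / 34.56 = 5308 N·m.
J = π(d_o⁴ − d_i⁴)/32 = π(0.0649⁴ − 0.0287⁴)/32 = 1.675×10^-6 m⁴.
Shear stress varies linearly with radius: τ = T·r/J = 5308 × 0.0267 / 1.675×10^-6 = 8.461×10^7 Pa.

84.6 MPa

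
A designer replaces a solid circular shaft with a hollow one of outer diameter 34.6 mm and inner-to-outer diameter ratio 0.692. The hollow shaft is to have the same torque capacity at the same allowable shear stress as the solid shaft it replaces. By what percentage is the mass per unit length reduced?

Equal τ_max and T ⇒ the solid shaft needs d_s³ = d_o³(1−k⁴), so d_s = 34.6·(1−0.692⁴)^(1/3) = 31.72 mm.
Area ratio A_h/A_s = d_o²(1−k²)/d_s² = (1−k²)/(1−k⁴)^(2/3) = 0.6200.
Mass saving = 1 − 0.6200 = 38.0 %.

38.0 %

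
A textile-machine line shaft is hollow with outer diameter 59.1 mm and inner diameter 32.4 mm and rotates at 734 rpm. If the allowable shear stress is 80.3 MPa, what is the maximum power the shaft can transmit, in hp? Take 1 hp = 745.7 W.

J = π(d_o⁴ − d_i⁴)/32 = π(0.0591⁴ − 0.0324⁴)/32 = 1.090×10^-6 m⁴.
T_max = τ_allow·J/r = 8.03×10^7 × 1.090×10^-6 / 0.0295 = 2961 N·m.
ω = 2π·734/60 = 76.86 rad/s, so P_max = T_max·ω = 2.276×10^5 W.

305 hp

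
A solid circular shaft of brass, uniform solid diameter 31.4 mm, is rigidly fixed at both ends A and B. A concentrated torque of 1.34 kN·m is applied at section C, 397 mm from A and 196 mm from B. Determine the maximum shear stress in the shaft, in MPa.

With uniform GJ and both ends fixed, compatibility θ_AC = θ_CB gives T_A·a = T_B·b, together with T_A + T_B = T₀.
T_A = T₀·b/(a+b) = 1340·196/593.0 = 442.9 N·m; T_B = 897.1 N·m.
τ in each portion: τ_AC = 7.29×10^7 Pa, τ_CB = 1.48×10^8 Pa; maximum is in CB.
τ_max = T_CB·r/J = 897.1·0.0157/9.54×10^-8 = 1.476×10^8 Pa.

148 MPa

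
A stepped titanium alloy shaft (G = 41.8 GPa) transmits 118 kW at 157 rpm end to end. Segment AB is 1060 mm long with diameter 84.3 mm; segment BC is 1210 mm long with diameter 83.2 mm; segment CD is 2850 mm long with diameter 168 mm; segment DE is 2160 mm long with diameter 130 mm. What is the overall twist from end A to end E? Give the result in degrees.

5.75°

ω = 2π·157/60 = 16.44 rad/s, so T = P/ω = 118×10³ / 16.44 = 7177 N·m.
J_AB = π(0.0843)⁴/32 = 4.96×10^-6 m⁴; J_BC = π(0.0832)⁴/32 = 4.70×10^-6 m⁴; J_CD = π(0.168)⁴/32 = 7.82×10^-5 m⁴; J_DE = π(0.130)⁴/32 = 2.80×10^-5 m⁴.
θ = (T/G)·Σ L_i/J_i = (7177/41.8×10⁹)·(1.06/4.96×10^-6 + 1.21/4.70×10^-6 + 2.85/7.82×10^-5 + 2.16/2.80×10^-5) = 0.1004 rad.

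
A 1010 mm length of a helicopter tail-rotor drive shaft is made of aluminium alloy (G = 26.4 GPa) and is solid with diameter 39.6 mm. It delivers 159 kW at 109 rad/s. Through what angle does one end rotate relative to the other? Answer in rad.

0.231 rad

ω = 109 rad/s, so T = P/ω = 159×10³ / 109.0 = 1459 N·m.
J = πd⁴/32 = π(0.0396)⁴/32 = 2.414×10^-7 m⁴.
θ = T·L/(G·J) = 1459 × 1.01 / (26.4×10⁹ × 2.414×10^-7) = 0.2312 rad.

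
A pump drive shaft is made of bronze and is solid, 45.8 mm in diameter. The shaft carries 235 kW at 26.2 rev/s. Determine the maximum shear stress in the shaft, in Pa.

7.57e7 Pa

ω = 2π·26.2 = 164.6 rad/s, so T = P/ω = 235×10³ / 164.6 = 1428 N·m.
J = πd⁴/32 = π(0.0458)⁴/32 = 4.320×10^-7 m⁴.
τ_max = T·r/J = 1428 × 0.0229 / 4.320×10^-7 = 7.568×10^7 Pa.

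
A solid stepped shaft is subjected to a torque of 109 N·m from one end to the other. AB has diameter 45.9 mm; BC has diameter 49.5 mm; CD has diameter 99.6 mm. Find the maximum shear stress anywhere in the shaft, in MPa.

Under the same torque, τ_max = 16T/(πd³) is largest where d is smallest — segment AB (d = 45.9 mm).
τ_max = 16·109.0/(π·(0.0459)³) = 5.741×10^6 Pa.

5.74 MPa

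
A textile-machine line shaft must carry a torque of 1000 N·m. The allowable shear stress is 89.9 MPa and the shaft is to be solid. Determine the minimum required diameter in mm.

For a solid shaft τ_max = 16T/(πd³), so d = (16T/(π τ_allow))^(1/3) = (16·1000/(π·8.99×10^7))^(1/3) = 0.03841 m.

38.4 mm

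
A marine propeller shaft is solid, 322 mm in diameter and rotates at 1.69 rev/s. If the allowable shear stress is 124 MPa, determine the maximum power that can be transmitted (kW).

J = πd⁴/32 = π(0.322)⁴/32 = 1.055×10^-3 m⁴.
T_max = τ_allow·J/r = 1.24×10^8 × 1.055×10^-3 / 0.161 = 812900 N·m.
ω = 2π·1.69 = 10.62 rad/s, so P_max = T_max·ω = 8.631×10^6 W.

8630 kW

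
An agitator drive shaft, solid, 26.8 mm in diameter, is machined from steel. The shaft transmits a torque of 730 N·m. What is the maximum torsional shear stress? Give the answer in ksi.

J = πd⁴/32 = π(0.0268)⁴/32 = 5.065×10^-8 m⁴.
τ_max = T·r/J = 730.0 × 0.0134 / 5.065×10^-8 = 1.931×10^8 Pa.

28.0 ksi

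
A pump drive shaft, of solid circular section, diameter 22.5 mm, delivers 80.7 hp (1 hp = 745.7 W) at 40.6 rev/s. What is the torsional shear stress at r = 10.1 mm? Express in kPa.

ω = 2π·40.6 = 255.1 rad/s, so T = P/ω = 80.7×745.7 / 255.1 = 235.9 N·m.
J = πd⁴/32 = π(0.0225)⁴/32 = 2.516×10^-8 m⁴.
Shear stress varies linearly with radius: τ = T·r/J = 235.9 × 0.0101 / 2.516×10^-8 = 9.469×10^7 Pa.

94700 kPa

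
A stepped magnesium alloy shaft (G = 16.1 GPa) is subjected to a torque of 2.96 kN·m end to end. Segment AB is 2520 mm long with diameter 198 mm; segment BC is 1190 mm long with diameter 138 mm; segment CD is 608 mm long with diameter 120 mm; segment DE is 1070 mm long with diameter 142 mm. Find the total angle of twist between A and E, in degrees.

1.12°

J_AB = π(0.198)⁴/32 = 1.51×10^-4 m⁴; J_BC = π(0.138)⁴/32 = 3.56×10^-5 m⁴; J_CD = π(0.120)⁴/32 = 2.04×10^-5 m⁴; J_DE = π(0.142)⁴/32 = 3.99×10^-5 m⁴.
θ = (T/G)·Σ L_i/J_i = (2960/16.1×10⁹)·(2.52/1.51×10^-4 + 1.19/3.56×10^-5 + 0.608/2.04×10^-5 + 1.07/3.99×10^-5) = 0.01963 rad.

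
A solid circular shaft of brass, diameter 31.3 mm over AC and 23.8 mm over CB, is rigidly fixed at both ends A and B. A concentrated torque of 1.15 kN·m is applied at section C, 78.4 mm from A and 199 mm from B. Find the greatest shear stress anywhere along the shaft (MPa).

Compatibility: T_A·a/J_AC = T_B·b/J_CB with T_A + T_B = T₀.
J_AC = 9.42×10^-8 m⁴, J_CB = 3.15×10^-8 m⁴, so T_A = T₀·(J_AC/a)/((J_AC/a)+(J_CB/b)) = 1016 N·m, T_B = 133.8 N·m.
τ in each portion: τ_AC = 1.69×10^8 Pa, τ_CB = 5.06×10^7 Pa; maximum is in AC.
τ_max = T_AC·r/J = 1016·0.0157/9.42×10^-8 = 1.688×10^8 Pa.

169 MPa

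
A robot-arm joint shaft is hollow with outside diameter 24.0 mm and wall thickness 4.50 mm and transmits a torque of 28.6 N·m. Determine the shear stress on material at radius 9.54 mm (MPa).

9.88 MPa

J = π(d_o⁴ − d_i⁴)/32 = π(0.0240⁴ − 0.0150⁴)/32 = 2.760×10^-8 m⁴.
Shear stress varies linearly with radius: τ = T·r/J = 28.60 × 0.00954 / 2.760×10^-8 = 9.885×10^6 Pa.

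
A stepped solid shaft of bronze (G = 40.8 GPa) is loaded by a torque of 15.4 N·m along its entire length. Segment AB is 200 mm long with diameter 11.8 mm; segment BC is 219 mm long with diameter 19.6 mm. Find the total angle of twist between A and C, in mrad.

45.4 mrad

J_AB = π(0.0118)⁴/32 = 1.90×10^-9 m⁴; J_BC = π(0.0196)⁴/32 = 1.45×10^-8 m⁴.
θ = (T/G)·Σ L_i/J_i = (15.40/40.8×10⁹)·(0.200/1.90×10^-9 + 0.219/1.45×10^-8) = 0.04537 rad.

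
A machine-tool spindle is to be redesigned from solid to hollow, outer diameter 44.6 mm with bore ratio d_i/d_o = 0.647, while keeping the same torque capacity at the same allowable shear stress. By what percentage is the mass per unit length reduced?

33.9 %

Equal τ_max and T ⇒ the solid shaft needs d_s³ = d_o³(1−k⁴), so d_s = 44.6·(1−0.647⁴)^(1/3) = 41.83 mm.
Area ratio A_h/A_s = d_o²(1−k²)/d_s² = (1−k²)/(1−k⁴)^(2/3) = 0.6611.
Mass saving = 1 − 0.6611 = 33.9 %.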